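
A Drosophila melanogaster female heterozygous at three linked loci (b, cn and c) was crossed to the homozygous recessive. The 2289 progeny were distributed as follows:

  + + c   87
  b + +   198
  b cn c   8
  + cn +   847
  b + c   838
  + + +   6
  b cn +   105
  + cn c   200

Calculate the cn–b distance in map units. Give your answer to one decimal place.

The two most frequent reciprocal classes, + cn + and b + c, are the parental types, so the F1 was + cn + / b + c.
The two rarest classes, + + + and b cn c, are the double crossovers. Comparing them with the parentals, only the cn allele has switched, so cn is the middle locus and the order is b – cn – c.
Crossovers in the b–cn interval produce the single-crossover classes b cn + and + + c (105 + 87 = 192) plus the double crossovers (14).
RF(b–cn) = (192 + 14) / 2289 = 206/2289 = 0.0900 → 9.0 map units.

9.0 map units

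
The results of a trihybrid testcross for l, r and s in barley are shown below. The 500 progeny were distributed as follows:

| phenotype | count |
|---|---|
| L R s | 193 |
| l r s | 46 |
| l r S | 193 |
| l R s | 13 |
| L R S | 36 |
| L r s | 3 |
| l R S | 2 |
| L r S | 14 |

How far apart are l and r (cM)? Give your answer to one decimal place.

The two most frequent reciprocal classes, L R s and l r S, are the parental types, so the F1 was L R s / l r S.
The two rarest classes, L r s and l R S, are the double crossovers. Comparing them with the parentals, only the r allele has switched, so r is the middle locus and the order is l – r – s.
Crossovers in the l–r interval produce the single-crossover classes l R s and L r S (13 + 14 = 27) plus the double crossovers (5).
RF(l–r) = (27 + 5) / 500 = 32/500 = 0.0640 → 6.4 cM.

6.4 cM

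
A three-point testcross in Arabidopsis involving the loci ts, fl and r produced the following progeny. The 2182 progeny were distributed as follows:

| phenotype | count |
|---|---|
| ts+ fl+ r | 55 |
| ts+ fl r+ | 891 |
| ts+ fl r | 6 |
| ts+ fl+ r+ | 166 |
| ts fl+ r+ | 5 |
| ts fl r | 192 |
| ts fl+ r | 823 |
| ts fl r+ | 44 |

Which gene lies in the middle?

r

The two most frequent reciprocal classes, ts+ fl r+ and ts fl+ r, are the parental types, so the F1 was ts+ fl r+ / ts fl+ r.
The two rarest classes, ts+ fl r and ts fl+ r+, are the double crossovers. Comparing them with the parentals, only the r allele has switched, so r is the middle locus and the order is ts – r – fl.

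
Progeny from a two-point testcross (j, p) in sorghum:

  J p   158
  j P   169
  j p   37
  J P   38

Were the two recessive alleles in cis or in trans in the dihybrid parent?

The two most frequent classes are J p (158) and j P (169); these are the parental (non-recombinant) types.
So the F1 carried J p on one chromosome and j P on the other — the recessive alleles are on opposite chromosomes (trans / repulsion).

trans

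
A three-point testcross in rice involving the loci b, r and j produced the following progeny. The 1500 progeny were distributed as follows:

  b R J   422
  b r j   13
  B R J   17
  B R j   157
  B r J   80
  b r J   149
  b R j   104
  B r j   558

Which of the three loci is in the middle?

The two most frequent reciprocal classes, b R J and B r j, are the parental types, so the F1 was b R J / B r j.
The two rarest classes, B R J and b r j, are the double crossovers. Comparing them with the parentals, only the b allele has switched, so b is the middle locus and the order is j – b – r.

b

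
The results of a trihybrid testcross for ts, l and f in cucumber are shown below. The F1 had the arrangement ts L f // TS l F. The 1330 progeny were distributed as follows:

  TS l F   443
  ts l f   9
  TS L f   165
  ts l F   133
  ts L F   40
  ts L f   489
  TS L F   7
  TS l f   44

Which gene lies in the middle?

The two rarest classes, ts l f and TS L F, are the double crossovers. Comparing them with the parentals, only the l allele has switched, so l is the middle locus and the order is f – l – ts.

l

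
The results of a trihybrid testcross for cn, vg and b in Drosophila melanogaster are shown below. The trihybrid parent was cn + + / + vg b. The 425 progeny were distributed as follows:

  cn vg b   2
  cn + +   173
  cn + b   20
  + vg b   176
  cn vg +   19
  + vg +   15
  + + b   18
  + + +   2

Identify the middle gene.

The two rarest classes, + + + and cn vg b, are the double crossovers. Comparing them with the parentals, only the cn allele has switched, so cn is the middle locus and the order is vg – cn – b.

cn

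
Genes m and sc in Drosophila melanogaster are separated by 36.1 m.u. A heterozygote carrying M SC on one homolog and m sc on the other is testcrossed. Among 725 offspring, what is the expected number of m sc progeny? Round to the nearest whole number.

232

A map distance of 36.1 m.u. corresponds to a recombination frequency of 0.361.
The F1 is M SC / m sc, so m sc is a parental gamete class with expected frequency (1 − r)/2 = 0.639/2 = 0.3195.
Expected number = 0.3195 × 725 = 231.64 ≈ 232.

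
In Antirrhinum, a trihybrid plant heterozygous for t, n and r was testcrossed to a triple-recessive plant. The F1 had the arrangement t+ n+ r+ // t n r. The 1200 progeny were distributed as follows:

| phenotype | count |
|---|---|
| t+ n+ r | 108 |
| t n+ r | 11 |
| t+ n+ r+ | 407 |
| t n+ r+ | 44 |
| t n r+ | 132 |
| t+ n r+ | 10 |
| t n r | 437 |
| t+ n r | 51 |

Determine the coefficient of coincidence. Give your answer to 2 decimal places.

0.83

The two rarest classes, t+ n r+ and t n+ r, are the double crossovers. Comparing them with the parentals, only the n allele has switched, so n is the middle locus and the order is r – n – t.
r–n: (240 + 21)/1200 = 0.2175; n–t: (95 + 21)/1200 = 0.0967.
Expected DCO frequency = 0.2175 × 0.0967 ≈ 0.02103; observed = 21/1200 ≈ 0.01750.
Coefficient of coincidence = 0.01750/0.02103 ≈ 0.83.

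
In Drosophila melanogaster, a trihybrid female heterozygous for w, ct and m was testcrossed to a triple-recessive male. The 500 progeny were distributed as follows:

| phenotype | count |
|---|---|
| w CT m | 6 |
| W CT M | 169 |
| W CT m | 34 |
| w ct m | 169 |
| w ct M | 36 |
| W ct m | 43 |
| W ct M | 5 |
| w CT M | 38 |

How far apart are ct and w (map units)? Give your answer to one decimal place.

18.4 map units

The two most frequent reciprocal classes, W CT M and w ct m, are the parental types, so the F1 was W CT M / w ct m.
The two rarest classes, W ct M and w CT m, are the double crossovers. Comparing them with the parentals, only the ct allele has switched, so ct is the middle locus and the order is w – ct – m.
Crossovers in the w–ct interval produce the single-crossover classes w CT M and W ct m (38 + 43 = 81) plus the double crossovers (11).
RF(w–ct) = (81 + 11) / 500 = 92/500 = 0.1840 → 18.4 map units.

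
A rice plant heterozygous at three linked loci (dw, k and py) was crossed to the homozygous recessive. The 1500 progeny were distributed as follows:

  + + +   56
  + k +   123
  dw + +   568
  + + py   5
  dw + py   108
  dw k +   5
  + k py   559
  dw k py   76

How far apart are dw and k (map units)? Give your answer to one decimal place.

The two most frequent reciprocal classes, + k py and dw + +, are the parental types, so the F1 was + k py / dw + +.
The two rarest classes, + + py and dw k +, are the double crossovers. Comparing them with the parentals, only the k allele has switched, so k is the middle locus and the order is py – k – dw.
Crossovers in the k–dw interval produce the single-crossover classes dw k py and + + + (76 + 56 = 132) plus the double crossovers (10).
RF(k–dw) = (132 + 10) / 1500 = 142/1500 = 0.0947 → 9.5 map units.

9.5 map units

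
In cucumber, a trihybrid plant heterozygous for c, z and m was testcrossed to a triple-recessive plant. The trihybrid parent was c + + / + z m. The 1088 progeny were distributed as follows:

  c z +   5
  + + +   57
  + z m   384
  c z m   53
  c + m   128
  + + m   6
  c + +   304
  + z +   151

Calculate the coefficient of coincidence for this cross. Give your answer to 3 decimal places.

The two rarest classes, c z + and + + m, are the double crossovers. Comparing them with the parentals, only the z allele has switched, so z is the middle locus and the order is m – z – c.
m–z: (279 + 11)/1088 = 0.2665; z–c: (110 + 11)/1088 = 0.1112.
Expected DCO frequency = 0.2665 × 0.1112 ≈ 0.02963; observed = 11/1088 ≈ 0.01011.
Coefficient of coincidence = 0.01011/0.02963 ≈ 0.341.

0.341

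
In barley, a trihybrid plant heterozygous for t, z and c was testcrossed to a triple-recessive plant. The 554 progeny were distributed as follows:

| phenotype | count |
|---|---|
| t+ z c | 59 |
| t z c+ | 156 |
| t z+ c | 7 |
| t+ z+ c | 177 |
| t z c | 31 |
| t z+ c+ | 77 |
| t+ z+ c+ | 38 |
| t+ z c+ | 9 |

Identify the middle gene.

The two most frequent reciprocal classes, t+ z+ c and t z c+, are the parental types, so the F1 was t+ z+ c / t z c+.
The two rarest classes, t z+ c and t+ z c+, are the double crossovers. Comparing them with the parentals, only the t allele has switched, so t is the middle locus and the order is z – t – c.

t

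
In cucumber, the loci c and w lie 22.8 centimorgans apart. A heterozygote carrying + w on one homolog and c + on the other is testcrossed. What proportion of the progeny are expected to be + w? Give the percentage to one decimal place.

A map distance of 22.8 centimorgans corresponds to a recombination frequency of 0.228.
The F1 is + w / c +, so + w is a parental gamete class with expected frequency (1 − r)/2 = 0.772/2 = 0.3860.
That is 0.3860 = 38.6% of the progeny.

38.6%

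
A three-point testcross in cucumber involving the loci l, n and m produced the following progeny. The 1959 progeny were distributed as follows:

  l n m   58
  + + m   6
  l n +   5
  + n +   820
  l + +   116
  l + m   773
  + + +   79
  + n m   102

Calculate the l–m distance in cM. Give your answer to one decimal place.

The two most frequent reciprocal classes, l + m and + n +, are the parental types, so the F1 was l + m / + n +.
The two rarest classes, + + m and l n +, are the double crossovers. Comparing them with the parentals, only the l allele has switched, so l is the middle locus and the order is m – l – n.
Crossovers in the m–l interval produce the single-crossover classes l + + and + n m (116 + 102 = 218) plus the double crossovers (11).
RF(m–l) = (218 + 11) / 1959 = 229/1959 = 0.1169 → 11.7 cM.

11.7 cM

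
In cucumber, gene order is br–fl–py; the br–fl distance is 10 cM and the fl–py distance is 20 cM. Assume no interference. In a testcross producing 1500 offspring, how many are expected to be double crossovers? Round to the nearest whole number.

30

Map distances give recombination frequencies of 0.100 and 0.200 for the two intervals.
With no interference, expected double-crossover frequency = 0.100 × 0.200 = 0.02000.
Expected number = 0.02000 × 1500 = 30.00 ≈ 30.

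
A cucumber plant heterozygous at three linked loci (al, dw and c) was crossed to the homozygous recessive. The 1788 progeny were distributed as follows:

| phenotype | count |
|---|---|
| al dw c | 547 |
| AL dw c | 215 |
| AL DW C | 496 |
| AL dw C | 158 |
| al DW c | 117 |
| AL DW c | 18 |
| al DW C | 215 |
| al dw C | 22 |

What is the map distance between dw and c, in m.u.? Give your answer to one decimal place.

The two most frequent reciprocal classes, AL DW C and al dw c, are the parental types, so the F1 was AL DW C / al dw c.
The two rarest classes, AL DW c and al dw C, are the double crossovers. Comparing them with the parentals, only the c allele has switched, so c is the middle locus and the order is al – c – dw.
Crossovers in the c–dw interval produce the single-crossover classes AL dw C and al DW c (158 + 117 = 275) plus the double crossovers (40).
RF(c–dw) = (275 + 40) / 1788 = 315/1788 = 0.1762 → 17.6 m.u.

17.6 m.u.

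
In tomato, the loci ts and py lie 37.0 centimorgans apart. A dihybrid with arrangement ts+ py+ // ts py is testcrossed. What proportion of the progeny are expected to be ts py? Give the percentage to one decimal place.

A map distance of 37.0 centimorgans corresponds to a recombination frequency of 0.370.
The F1 is ts+ py+ / ts py, so ts py is a parental gamete class with expected frequency (1 − r)/2 = 0.630/2 = 0.3150.
That is 0.3150 = 31.5% of the progeny.

31.5%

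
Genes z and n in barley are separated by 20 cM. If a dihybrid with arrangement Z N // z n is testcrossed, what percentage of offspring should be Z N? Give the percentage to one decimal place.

40.0%

A map distance of 20 cM corresponds to a recombination frequency of 0.200.
The F1 is Z N / z n, so Z N is a parental gamete class with expected frequency (1 − r)/2 = 0.800/2 = 0.4000.
That is 0.4000 = 40.0% of the progeny.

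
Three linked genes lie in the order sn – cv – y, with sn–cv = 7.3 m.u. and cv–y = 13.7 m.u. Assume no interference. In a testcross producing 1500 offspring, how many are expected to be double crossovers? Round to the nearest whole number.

15

Map distances give recombination frequencies of 0.073 and 0.137 for the two intervals.
With no interference, expected double-crossover frequency = 0.073 × 0.137 = 0.01000.
Expected number = 0.01000 × 1500 = 15.00 ≈ 15.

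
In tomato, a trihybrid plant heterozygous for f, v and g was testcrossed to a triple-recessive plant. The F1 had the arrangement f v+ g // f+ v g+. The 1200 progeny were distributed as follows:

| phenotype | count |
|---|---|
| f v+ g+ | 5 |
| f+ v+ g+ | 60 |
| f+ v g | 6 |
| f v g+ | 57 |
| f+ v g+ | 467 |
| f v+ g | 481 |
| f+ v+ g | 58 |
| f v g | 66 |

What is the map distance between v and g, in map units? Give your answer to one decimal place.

The two rarest classes, f v+ g+ and f+ v g, are the double crossovers. Comparing them with the parentals, only the g allele has switched, so g is the middle locus and the order is f – g – v.
Crossovers in the g–v interval produce the single-crossover classes f v g and f+ v+ g+ (66 + 60 = 126) plus the double crossovers (11).
RF(g–v) = (126 + 11) / 1200 = 137/1200 = 0.1142 → 11.4 map units.

11.4 map units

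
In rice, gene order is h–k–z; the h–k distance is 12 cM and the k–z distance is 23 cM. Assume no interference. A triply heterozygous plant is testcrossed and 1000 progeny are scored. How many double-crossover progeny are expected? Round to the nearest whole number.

28

Map distances give recombination frequencies of 0.120 and 0.230 for the two intervals.
With no interference, expected double-crossover frequency = 0.120 × 0.230 = 0.02760.
Expected number = 0.02760 × 1000 = 27.60 ≈ 28.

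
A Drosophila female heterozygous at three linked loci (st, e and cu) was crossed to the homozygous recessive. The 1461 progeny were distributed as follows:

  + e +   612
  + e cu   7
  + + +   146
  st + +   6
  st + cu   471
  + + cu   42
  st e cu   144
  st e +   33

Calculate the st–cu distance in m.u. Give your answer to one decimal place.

The two most frequent reciprocal classes, + e + and st + cu, are the parental types, so the F1 was + e + / st + cu.
The two rarest classes, + e cu and st + +, are the double crossovers. Comparing them with the parentals, only the cu allele has switched, so cu is the middle locus and the order is e – cu – st.
Crossovers in the cu–st interval produce the single-crossover classes st e + and + + cu (33 + 42 = 75) plus the double crossovers (13).
RF(cu–st) = (75 + 13) / 1461 = 88/1461 = 0.0602 → 6.0 m.u.

6.0 m.u.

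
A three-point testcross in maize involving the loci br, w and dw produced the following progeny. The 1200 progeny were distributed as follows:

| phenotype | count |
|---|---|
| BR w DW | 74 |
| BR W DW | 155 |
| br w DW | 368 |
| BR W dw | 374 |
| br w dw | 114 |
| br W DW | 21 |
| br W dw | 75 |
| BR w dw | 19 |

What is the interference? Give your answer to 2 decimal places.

0.18

The two most frequent reciprocal classes, br w DW and BR W dw, are the parental types, so the F1 was br w DW / BR W dw.
The two rarest classes, br W DW and BR w dw, are the double crossovers. Comparing them with the parentals, only the w allele has switched, so w is the middle locus and the order is dw – w – br.
dw–w: (269 + 40)/1200 = 0.2575; w–br: (149 + 40)/1200 = 0.1575.
Expected DCO frequency = 0.2575 × 0.1575 ≈ 0.04056; observed = 40/1200 ≈ 0.03333.
Coefficient of coincidence = 0.03333/0.04056 ≈ 0.82; interference = 1 − 0.82 = 0.18.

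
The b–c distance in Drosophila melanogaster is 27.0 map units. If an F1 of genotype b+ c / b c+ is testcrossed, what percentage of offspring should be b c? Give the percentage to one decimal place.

A map distance of 27.0 map units corresponds to a recombination frequency of 0.270.
The F1 is b+ c / b c+, so b c is a recombinant gamete class with expected frequency r/2 = 0.270/2 = 0.1350.
That is 0.1350 = 13.5% of the progeny.

13.5%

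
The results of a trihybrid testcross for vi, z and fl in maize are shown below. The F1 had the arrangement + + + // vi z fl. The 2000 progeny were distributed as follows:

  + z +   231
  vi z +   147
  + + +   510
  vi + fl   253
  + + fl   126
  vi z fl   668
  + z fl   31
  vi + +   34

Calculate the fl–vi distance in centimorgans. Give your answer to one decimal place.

The two rarest classes, vi + + and + z fl, are the double crossovers. Comparing them with the parentals, only the vi allele has switched, so vi is the middle locus and the order is fl – vi – z.
Crossovers in the fl–vi interval produce the single-crossover classes + + fl and vi z + (126 + 147 = 273) plus the double crossovers (65).
RF(fl–vi) = (273 + 65) / 2000 = 338/2000 = 0.1690 → 16.9 centimorgans.

16.9 centimorgans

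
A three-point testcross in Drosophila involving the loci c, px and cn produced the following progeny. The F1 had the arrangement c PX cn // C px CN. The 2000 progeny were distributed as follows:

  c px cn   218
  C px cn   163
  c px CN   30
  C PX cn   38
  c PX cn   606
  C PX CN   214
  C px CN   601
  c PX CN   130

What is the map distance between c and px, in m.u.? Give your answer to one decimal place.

25.0 m.u.

The two rarest classes, C PX cn and c px CN, are the double crossovers. Comparing them with the parentals, only the c allele has switched, so c is the middle locus and the order is px – c – cn.
Crossovers in the px–c interval produce the single-crossover classes c px cn and C PX CN (218 + 214 = 432) plus the double crossovers (68).
RF(px–c) = (432 + 68) / 2000 = 500/2000 = 0.2500 → 25.0 m.u.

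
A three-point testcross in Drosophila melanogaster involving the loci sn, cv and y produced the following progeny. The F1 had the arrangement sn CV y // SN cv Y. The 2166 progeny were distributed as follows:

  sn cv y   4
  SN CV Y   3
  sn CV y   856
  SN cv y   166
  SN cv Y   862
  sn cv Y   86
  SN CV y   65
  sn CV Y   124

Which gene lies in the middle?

The two rarest classes, sn cv y and SN CV Y, are the double crossovers. Comparing them with the parentals, only the cv allele has switched, so cv is the middle locus and the order is sn – cv – y.

cv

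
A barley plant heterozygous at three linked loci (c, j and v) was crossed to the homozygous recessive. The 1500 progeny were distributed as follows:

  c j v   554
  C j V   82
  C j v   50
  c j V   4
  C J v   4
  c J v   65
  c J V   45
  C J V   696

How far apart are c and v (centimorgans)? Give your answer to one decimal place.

The two most frequent reciprocal classes, C J V and c j v, are the parental types, so the F1 was C J V / c j v.
The two rarest classes, C J v and c j V, are the double crossovers. Comparing them with the parentals, only the v allele has switched, so v is the middle locus and the order is j – v – c.
Crossovers in the v–c interval produce the single-crossover classes c J V and C j v (45 + 50 = 95) plus the double crossovers (8).
RF(v–c) = (95 + 8) / 1500 = 103/1500 = 0.0687 → 6.9 centimorgans.

6.9 centimorgans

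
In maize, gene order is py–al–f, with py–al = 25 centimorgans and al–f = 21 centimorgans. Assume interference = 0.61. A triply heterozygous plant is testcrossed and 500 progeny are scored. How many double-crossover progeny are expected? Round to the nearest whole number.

10

Map distances give recombination frequencies of 0.250 and 0.210 for the two intervals.
With interference 0.61 (so coincidence = 0.39), expected double-crossover frequency = 0.250 × 0.210 × 0.39 = 0.02048.
Expected number = 0.02048 × 500 = 10.24 ≈ 10.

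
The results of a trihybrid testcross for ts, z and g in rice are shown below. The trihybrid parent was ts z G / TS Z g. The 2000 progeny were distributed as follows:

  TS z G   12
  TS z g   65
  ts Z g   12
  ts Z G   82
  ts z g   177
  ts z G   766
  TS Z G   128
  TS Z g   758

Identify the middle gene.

The two rarest classes, TS z G and ts Z g, are the double crossovers. Comparing them with the parentals, only the ts allele has switched, so ts is the middle locus and the order is z – ts – g.

ts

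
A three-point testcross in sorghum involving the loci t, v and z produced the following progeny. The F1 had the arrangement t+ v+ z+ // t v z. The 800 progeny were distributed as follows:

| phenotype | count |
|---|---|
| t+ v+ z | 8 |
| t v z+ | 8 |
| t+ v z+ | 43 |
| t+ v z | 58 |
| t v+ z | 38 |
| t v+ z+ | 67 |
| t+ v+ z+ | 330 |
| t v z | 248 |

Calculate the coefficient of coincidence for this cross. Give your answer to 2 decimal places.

0.94

The two rarest classes, t+ v+ z and t v z+, are the double crossovers. Comparing them with the parentals, only the z allele has switched, so z is the middle locus and the order is v – z – t.
v–z: (81 + 16)/800 = 0.1212; z–t: (125 + 16)/800 = 0.1762.
Expected DCO frequency = 0.1212 × 0.1762 ≈ 0.02136; observed = 16/800 ≈ 0.02000.
Coefficient of coincidence = 0.02000/0.02136 ≈ 0.94.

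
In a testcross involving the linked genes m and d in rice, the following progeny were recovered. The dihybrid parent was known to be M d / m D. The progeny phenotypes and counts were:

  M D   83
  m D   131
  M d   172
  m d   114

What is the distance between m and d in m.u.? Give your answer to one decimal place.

39.4 m.u.

The recombinant classes are M D and m d: 83 + 114 = 197.
Recombination frequency = 197/500 = 0.3940 ≈ 39.4%, i.e. 39.4 m.u.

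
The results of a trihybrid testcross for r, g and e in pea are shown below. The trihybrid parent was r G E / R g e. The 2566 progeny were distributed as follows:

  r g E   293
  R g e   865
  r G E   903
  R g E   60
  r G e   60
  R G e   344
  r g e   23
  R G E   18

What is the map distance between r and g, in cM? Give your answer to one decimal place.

26.4 cM

The two rarest classes, R G E and r g e, are the double crossovers. Comparing them with the parentals, only the r allele has switched, so r is the middle locus and the order is g – r – e.
Crossovers in the g–r interval produce the single-crossover classes r g E and R G e (293 + 344 = 637) plus the double crossovers (41).
RF(g–r) = (637 + 41) / 2566 = 678/2566 = 0.2642 → 26.4 cM.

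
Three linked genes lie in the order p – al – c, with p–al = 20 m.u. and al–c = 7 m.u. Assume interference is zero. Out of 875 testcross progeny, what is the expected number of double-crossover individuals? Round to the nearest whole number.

Map distances give recombination frequencies of 0.200 and 0.070 for the two intervals.
With no interference, expected double-crossover frequency = 0.200 × 0.070 = 0.01400.
Expected number = 0.01400 × 875 = 12.25 ≈ 12.

12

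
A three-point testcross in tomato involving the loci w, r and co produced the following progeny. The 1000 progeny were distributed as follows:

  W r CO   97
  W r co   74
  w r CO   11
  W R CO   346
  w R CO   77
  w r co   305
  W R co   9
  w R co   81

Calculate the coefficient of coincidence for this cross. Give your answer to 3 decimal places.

0.591

The two most frequent reciprocal classes, w r co and W R CO, are the parental types, so the F1 was w r co / W R CO.
The two rarest classes, w r CO and W R co, are the double crossovers. Comparing them with the parentals, only the co allele has switched, so co is the middle locus and the order is r – co – w.
r–co: (178 + 20)/1000 = 0.1980; co–w: (151 + 20)/1000 = 0.1710.
Expected DCO frequency = 0.1980 × 0.1710 ≈ 0.03386; observed = 20/1000 ≈ 0.02000.
Coefficient of coincidence = 0.02000/0.03386 ≈ 0.591.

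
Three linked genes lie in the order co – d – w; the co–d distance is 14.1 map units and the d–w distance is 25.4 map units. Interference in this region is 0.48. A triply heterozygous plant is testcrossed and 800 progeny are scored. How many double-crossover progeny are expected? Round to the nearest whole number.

15

Map distances give recombination frequencies of 0.141 and 0.254 for the two intervals.
With interference 0.48 (so coincidence = 0.52), expected double-crossover frequency = 0.141 × 0.254 × 0.52 = 0.01862.
Expected number = 0.01862 × 800 = 14.90 ≈ 15.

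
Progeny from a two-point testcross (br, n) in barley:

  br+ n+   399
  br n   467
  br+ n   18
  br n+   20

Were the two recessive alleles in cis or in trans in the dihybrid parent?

cis

The two most frequent classes are br+ n+ (399) and br n (467); these are the parental (non-recombinant) types.
So the F1 carried br+ n+ on one chromosome and br n on the other — the recessive alleles are on the same chromosome (cis / coupling).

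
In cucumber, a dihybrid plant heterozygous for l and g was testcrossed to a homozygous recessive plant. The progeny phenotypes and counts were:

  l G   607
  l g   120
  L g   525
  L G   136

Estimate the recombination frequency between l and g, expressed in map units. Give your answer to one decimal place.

18.4 map units

The two most frequent classes, L g (525) and l G (607), are the parental types, so the F1 was L g / l G.
The recombinant classes are L G and l g: 136 + 120 = 256.
Recombination frequency = 256/1388 = 0.1844 ≈ 18.4%, i.e. 18.4 map units.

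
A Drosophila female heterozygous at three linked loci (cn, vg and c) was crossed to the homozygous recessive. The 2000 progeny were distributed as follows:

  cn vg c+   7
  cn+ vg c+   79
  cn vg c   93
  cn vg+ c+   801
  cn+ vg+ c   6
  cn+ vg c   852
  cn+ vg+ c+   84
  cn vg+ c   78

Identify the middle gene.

vg

The two most frequent reciprocal classes, cn vg+ c+ and cn+ vg c, are the parental types, so the F1 was cn vg+ c+ / cn+ vg c.
The two rarest classes, cn vg c+ and cn+ vg+ c, are the double crossovers. Comparing them with the parentals, only the vg allele has switched, so vg is the middle locus and the order is c – vg – cn.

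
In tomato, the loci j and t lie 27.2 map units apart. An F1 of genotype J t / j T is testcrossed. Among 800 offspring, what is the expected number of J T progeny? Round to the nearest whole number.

A map distance of 27.2 map units corresponds to a recombination frequency of 0.272.
The F1 is J t / j T, so J T is a recombinant gamete class with expected frequency r/2 = 0.272/2 = 0.1360.
Expected number = 0.1360 × 800 = 108.80 ≈ 109.

109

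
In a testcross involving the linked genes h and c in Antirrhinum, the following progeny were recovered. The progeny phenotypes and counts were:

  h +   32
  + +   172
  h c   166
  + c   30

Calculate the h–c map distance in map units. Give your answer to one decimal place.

The two most frequent classes, + + (172) and h c (166), are the parental types, so the F1 was + + / h c.
The recombinant classes are + c and h +: 30 + 32 = 62.
Recombination frequency = 62/400 = 0.1550 ≈ 15.5%, i.e. 15.5 map units.

15.5 map units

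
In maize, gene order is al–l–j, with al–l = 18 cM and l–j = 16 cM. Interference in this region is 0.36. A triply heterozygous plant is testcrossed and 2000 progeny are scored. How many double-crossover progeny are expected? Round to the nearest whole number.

Map distances give recombination frequencies of 0.180 and 0.160 for the two intervals.
With interference 0.36 (so coincidence = 0.64), expected double-crossover frequency = 0.180 × 0.160 × 0.64 = 0.01843.
Expected number = 0.01843 × 2000 = 36.86 ≈ 37.

37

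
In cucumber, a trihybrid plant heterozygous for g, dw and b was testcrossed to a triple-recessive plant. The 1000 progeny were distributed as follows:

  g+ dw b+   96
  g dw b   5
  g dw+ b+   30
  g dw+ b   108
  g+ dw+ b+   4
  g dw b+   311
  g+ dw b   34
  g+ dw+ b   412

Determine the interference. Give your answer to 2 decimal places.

The two most frequent reciprocal classes, g dw b+ and g+ dw+ b, are the parental types, so the F1 was g dw b+ / g+ dw+ b.
The two rarest classes, g dw b and g+ dw+ b+, are the double crossovers. Comparing them with the parentals, only the b allele has switched, so b is the middle locus and the order is dw – b – g.
dw–b: (64 + 9)/1000 = 0.0730; b–g: (204 + 9)/1000 = 0.2130.
Expected DCO frequency = 0.0730 × 0.2130 ≈ 0.01555; observed = 9/1000 ≈ 0.00900.
Coefficient of coincidence = 0.00900/0.01555 ≈ 0.58; interference = 1 − 0.58 = 0.42.

0.42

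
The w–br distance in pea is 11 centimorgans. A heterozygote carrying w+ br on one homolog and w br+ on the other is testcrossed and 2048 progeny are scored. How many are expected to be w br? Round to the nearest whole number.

A map distance of 11 centimorgans corresponds to a recombination frequency of 0.110.
The F1 is w+ br / w br+, so w br is a recombinant gamete class with expected frequency r/2 = 0.110/2 = 0.0550.
Expected number = 0.0550 × 2048 = 112.64 ≈ 113.

113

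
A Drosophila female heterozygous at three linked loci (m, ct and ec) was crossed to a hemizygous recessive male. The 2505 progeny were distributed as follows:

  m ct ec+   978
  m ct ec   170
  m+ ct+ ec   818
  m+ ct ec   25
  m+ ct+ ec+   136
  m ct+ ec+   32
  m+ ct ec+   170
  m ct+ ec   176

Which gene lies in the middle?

The two most frequent reciprocal classes, m+ ct+ ec and m ct ec+, are the parental types, so the F1 was m+ ct+ ec / m ct ec+.
The two rarest classes, m+ ct ec and m ct+ ec+, are the double crossovers. Comparing them with the parentals, only the ct allele has switched, so ct is the middle locus and the order is m – ct – ec.

ct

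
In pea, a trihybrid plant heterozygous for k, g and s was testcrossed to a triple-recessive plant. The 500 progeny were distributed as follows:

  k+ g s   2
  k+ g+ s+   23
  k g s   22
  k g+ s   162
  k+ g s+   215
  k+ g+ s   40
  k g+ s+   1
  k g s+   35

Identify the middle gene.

s

The two most frequent reciprocal classes, k g+ s and k+ g s+, are the parental types, so the F1 was k g+ s / k+ g s+.
The two rarest classes, k g+ s+ and k+ g s, are the double crossovers. Comparing them with the parentals, only the s allele has switched, so s is the middle locus and the order is g – s – k.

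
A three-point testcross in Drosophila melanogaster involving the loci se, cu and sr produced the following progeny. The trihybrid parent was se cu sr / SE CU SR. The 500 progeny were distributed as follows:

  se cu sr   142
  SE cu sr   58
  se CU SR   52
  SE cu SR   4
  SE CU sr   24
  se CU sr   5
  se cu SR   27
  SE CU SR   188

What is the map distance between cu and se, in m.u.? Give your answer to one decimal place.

The two rarest classes, se CU sr and SE cu SR, are the double crossovers. Comparing them with the parentals, only the cu allele has switched, so cu is the middle locus and the order is se – cu – sr.
Crossovers in the se–cu interval produce the single-crossover classes SE cu sr and se CU SR (58 + 52 = 110) plus the double crossovers (9).
RF(se–cu) = (110 + 9) / 500 = 119/500 = 0.2380 → 23.8 m.u.

23.8 m.u.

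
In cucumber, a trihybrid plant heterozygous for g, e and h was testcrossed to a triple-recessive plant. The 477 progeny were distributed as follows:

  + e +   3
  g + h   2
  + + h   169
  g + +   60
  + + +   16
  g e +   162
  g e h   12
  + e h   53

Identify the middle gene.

g

The two most frequent reciprocal classes, g e + and + + h, are the parental types, so the F1 was g e + / + + h.
The two rarest classes, + e + and g + h, are the double crossovers. Comparing them with the parentals, only the g allele has switched, so g is the middle locus and the order is h – g – e.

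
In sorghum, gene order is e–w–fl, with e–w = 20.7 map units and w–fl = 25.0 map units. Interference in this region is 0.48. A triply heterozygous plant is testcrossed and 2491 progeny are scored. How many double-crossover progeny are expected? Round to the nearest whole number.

67

Map distances give recombination frequencies of 0.207 and 0.250 for the two intervals.
With interference 0.48 (so coincidence = 0.52), expected double-crossover frequency = 0.207 × 0.250 × 0.52 = 0.02691.
Expected number = 0.02691 × 2491 = 67.03 ≈ 67.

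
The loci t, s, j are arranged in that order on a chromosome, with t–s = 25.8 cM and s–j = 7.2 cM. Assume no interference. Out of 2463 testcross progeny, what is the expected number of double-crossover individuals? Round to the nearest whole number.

46

Map distances give recombination frequencies of 0.258 and 0.072 for the two intervals.
With no interference, expected double-crossover frequency = 0.258 × 0.072 = 0.01858.
Expected number = 0.01858 × 2463 = 45.75 ≈ 46.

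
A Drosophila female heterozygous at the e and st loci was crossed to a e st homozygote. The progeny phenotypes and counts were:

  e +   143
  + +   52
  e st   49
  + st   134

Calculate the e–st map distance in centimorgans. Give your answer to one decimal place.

The two most frequent classes, + st (134) and e + (143), are the parental types, so the F1 was + st / e +.
The recombinant classes are + + and e st: 52 + 49 = 101.
Recombination frequency = 101/378 = 0.2672 ≈ 26.7%, i.e. 26.7 centimorgans.

26.7 centimorgans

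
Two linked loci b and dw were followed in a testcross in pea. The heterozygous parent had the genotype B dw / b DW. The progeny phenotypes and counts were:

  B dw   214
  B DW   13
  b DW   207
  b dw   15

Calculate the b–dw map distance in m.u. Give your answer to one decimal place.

The recombinant classes are B DW and b dw: 13 + 15 = 28.
Recombination frequency = 28/449 = 0.0624 ≈ 6.2%, i.e. 6.2 m.u.

6.2 m.u.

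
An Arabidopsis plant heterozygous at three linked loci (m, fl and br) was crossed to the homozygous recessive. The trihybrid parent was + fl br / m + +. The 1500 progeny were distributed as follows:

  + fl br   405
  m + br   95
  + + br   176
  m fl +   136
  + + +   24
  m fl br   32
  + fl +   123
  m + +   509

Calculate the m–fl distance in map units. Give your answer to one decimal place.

24.5 map units

The two rarest classes, m fl br and + + +, are the double crossovers. Comparing them with the parentals, only the m allele has switched, so m is the middle locus and the order is fl – m – br.
Crossovers in the fl–m interval produce the single-crossover classes + + br and m fl + (176 + 136 = 312) plus the double crossovers (56).
RF(fl–m) = (312 + 56) / 1500 = 368/1500 = 0.2453 → 24.5 map units.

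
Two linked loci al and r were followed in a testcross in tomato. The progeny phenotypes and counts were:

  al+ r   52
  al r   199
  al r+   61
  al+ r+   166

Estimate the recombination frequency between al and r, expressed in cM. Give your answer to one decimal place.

23.6 cM

The two most frequent classes, al+ r+ (166) and al r (199), are the parental types, so the F1 was al+ r+ / al r.
The recombinant classes are al+ r and al r+: 52 + 61 = 113.
Recombination frequency = 113/478 = 0.2364 ≈ 23.6%, i.e. 23.6 cM.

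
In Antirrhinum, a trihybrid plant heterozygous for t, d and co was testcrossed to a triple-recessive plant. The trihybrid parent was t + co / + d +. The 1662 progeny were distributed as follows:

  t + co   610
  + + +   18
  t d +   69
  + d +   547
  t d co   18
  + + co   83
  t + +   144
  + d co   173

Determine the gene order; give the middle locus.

The two rarest classes, t d co and + + +, are the double crossovers. Comparing them with the parentals, only the d allele has switched, so d is the middle locus and the order is t – d – co.

d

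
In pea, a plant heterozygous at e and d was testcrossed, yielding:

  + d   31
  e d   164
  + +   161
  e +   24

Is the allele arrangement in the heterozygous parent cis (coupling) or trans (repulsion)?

The two most frequent classes are + + (161) and e d (164); these are the parental (non-recombinant) types.
So the F1 carried + + on one chromosome and e d on the other — the recessive alleles are on the same chromosome (cis / coupling).

cis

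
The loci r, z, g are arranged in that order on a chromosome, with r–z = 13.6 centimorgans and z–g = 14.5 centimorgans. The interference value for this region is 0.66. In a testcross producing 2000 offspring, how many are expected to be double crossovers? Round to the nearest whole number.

13

Map distances give recombination frequencies of 0.136 and 0.145 for the two intervals.
With interference 0.66 (so coincidence = 0.34), expected double-crossover frequency = 0.136 × 0.145 × 0.34 = 0.00670.
Expected number = 0.00670 × 2000 = 13.41 ≈ 13.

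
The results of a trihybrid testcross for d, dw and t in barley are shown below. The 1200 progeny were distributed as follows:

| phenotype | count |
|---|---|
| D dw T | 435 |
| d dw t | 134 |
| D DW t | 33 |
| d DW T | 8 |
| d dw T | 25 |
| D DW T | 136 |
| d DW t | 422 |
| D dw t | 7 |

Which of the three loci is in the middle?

The two most frequent reciprocal classes, D dw T and d DW t, are the parental types, so the F1 was D dw T / d DW t.
The two rarest classes, D dw t and d DW T, are the double crossovers. Comparing them with the parentals, only the t allele has switched, so t is the middle locus and the order is dw – t – d.

t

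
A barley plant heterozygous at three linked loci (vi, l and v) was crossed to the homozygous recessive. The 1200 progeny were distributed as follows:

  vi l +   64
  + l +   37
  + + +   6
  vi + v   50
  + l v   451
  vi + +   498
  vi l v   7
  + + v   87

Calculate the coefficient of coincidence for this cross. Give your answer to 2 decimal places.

0.95

The two most frequent reciprocal classes, + l v and vi + +, are the parental types, so the F1 was + l v / vi + +.
The two rarest classes, vi l v and + + +, are the double crossovers. Comparing them with the parentals, only the vi allele has switched, so vi is the middle locus and the order is v – vi – l.
v–vi: (87 + 13)/1200 = 0.0833; vi–l: (151 + 13)/1200 = 0.1367.
Expected DCO frequency = 0.0833 × 0.1367 ≈ 0.01139; observed = 13/1200 ≈ 0.01083.
Coefficient of coincidence = 0.01083/0.01139 ≈ 0.95.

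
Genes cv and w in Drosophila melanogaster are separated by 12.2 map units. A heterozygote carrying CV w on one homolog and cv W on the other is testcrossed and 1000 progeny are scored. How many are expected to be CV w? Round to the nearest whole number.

A map distance of 12.2 map units corresponds to a recombination frequency of 0.122.
The F1 is CV w / cv W, so CV w is a parental gamete class with expected frequency (1 − r)/2 = 0.878/2 = 0.4390.
Expected number = 0.4390 × 1000 = 439.00 ≈ 439.

439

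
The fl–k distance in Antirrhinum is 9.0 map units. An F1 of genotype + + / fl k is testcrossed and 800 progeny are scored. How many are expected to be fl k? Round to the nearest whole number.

364

A map distance of 9.0 map units corresponds to a recombination frequency of 0.090.
The F1 is + + / fl k, so fl k is a parental gamete class with expected frequency (1 − r)/2 = 0.910/2 = 0.4550.
Expected number = 0.4550 × 800 = 364.00 ≈ 364.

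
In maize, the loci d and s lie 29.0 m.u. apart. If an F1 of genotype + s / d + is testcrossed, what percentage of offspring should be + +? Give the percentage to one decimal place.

14.5%

A map distance of 29.0 m.u. corresponds to a recombination frequency of 0.290.
The F1 is + s / d +, so + + is a recombinant gamete class with expected frequency r/2 = 0.290/2 = 0.1450.
That is 0.1450 = 14.5% of the progeny.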